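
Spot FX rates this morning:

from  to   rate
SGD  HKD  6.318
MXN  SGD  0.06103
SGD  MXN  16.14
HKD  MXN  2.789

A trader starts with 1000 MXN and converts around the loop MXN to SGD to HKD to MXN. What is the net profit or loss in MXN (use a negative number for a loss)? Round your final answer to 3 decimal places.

75.404

1000 MXN × 0.06103 = 61.03 SGD
61.03 SGD × 6.318 = 385.58754 HKD
385.58754 HKD × 2.789 = 1075.40364906 MXN
Net change: 1075.40364906 − 1000 = 75.40364906 MXN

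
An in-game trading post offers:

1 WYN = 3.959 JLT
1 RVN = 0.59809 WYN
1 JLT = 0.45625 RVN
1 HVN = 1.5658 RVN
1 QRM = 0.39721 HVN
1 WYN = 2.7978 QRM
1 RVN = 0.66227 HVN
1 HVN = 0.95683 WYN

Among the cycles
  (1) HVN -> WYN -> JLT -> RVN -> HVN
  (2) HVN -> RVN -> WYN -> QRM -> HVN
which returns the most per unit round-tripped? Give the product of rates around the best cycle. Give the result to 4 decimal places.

(1) 0.95683 × 3.959 × 0.45625 × 0.66227 = 1.14461
(2) 1.5658 × 0.59809 × 2.7978 × 0.39721 = 1.04073
Highest is cycle (1) at 1.1446 (>1, arbitrage).

1.1446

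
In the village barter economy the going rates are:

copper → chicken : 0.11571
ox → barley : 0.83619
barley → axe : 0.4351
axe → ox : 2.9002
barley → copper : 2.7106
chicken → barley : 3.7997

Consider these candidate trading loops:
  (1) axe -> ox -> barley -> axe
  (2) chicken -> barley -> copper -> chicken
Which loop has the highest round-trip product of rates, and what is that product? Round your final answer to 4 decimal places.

1.1918

(1) 2.9002 × 0.83619 × 0.4351 = 1.05517
(2) 3.7997 × 2.7106 × 0.11571 = 1.19175
Highest is cycle (2) at 1.1918 (>1, arbitrage).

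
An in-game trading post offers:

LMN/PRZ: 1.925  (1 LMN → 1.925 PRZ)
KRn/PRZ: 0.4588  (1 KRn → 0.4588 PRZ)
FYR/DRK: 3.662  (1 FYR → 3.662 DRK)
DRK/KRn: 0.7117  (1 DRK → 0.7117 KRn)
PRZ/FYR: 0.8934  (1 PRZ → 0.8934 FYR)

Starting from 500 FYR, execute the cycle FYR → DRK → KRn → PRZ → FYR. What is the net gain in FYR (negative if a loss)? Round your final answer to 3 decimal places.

500 FYR × 3.662 = 1831 DRK
1831 DRK × 0.7117 = 1303.1227 KRn
1303.1227 KRn × 0.4588 = 597.87269476 PRZ
597.87269476 PRZ × 0.8934 = 534.139465498584 FYR
Net change: 534.139465498584 − 500 = 34.139465498584 FYR

34.139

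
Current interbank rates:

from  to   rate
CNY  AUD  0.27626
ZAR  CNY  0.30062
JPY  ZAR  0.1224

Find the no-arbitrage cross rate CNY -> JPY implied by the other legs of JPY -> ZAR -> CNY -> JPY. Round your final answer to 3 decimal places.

27.177

Known legs of the cycle: 0.1224 × 0.30062 = 0.036795888
For no arbitrage the full-cycle product must be 1, so the missing rate is 1 / 0.036795888 ≈ 27.17695.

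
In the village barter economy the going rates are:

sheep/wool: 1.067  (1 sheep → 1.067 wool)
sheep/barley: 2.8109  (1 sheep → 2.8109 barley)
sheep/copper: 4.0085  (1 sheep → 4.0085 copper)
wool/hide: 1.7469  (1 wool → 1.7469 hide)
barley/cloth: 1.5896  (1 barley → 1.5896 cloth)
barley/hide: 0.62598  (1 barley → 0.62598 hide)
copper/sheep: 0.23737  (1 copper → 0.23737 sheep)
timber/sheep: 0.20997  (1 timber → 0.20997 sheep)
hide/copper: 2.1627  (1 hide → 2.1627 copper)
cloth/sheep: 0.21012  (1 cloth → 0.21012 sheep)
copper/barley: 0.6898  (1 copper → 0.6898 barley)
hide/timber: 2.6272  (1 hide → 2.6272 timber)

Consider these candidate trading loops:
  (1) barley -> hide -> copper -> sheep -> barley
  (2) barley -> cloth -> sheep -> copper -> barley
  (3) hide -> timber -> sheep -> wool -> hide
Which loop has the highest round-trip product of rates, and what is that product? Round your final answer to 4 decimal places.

1.0282

(1) 0.62598 × 2.1627 × 0.23737 × 2.8109 = 0.90329
(2) 1.5896 × 0.21012 × 4.0085 × 0.6898 = 0.92355
(3) 2.6272 × 0.20997 × 1.067 × 1.7469 = 1.02821
Highest is cycle (3) at 1.0282 (>1, arbitrage).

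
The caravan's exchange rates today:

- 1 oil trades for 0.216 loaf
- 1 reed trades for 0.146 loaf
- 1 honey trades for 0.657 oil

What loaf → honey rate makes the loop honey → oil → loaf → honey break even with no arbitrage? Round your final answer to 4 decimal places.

7.0466

Known legs of the cycle: 0.657 × 0.216 = 0.141912
For no arbitrage the full-cycle product must be 1, so the missing rate is 1 / 0.141912 ≈ 7.046620.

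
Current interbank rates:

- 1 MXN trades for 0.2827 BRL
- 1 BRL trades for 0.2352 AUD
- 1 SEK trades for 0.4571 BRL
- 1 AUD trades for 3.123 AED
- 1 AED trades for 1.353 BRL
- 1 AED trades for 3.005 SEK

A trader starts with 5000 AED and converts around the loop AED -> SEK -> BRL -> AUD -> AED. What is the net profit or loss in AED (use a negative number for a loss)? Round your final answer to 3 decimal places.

44.696

5000 AED × 3.005 = 15025 SEK
15025 SEK × 0.4571 = 6867.9275 BRL
6867.9275 BRL × 0.2352 = 1615.336548 AUD
1615.336548 AUD × 3.123 = 5044.696039404 AED
Net change: 5044.696039404 − 5000 = 44.696039404 AED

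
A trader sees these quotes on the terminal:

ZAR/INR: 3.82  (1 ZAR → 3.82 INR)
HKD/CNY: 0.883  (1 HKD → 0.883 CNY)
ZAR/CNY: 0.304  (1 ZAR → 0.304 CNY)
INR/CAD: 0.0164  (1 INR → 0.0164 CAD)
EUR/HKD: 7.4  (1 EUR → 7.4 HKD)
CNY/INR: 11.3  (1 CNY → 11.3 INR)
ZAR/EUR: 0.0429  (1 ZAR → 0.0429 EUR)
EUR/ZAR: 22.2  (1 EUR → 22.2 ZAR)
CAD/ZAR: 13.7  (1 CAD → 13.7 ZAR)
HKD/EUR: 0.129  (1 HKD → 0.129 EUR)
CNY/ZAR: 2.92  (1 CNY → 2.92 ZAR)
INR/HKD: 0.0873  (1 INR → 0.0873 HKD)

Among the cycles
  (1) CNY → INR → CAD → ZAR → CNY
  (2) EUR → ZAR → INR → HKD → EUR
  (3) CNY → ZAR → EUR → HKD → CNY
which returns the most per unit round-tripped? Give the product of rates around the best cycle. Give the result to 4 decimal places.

0.9550

(1) 11.3 × 0.0164 × 13.7 × 0.304 = 0.77182
(2) 22.2 × 3.82 × 0.0873 × 0.129 = 0.95504
(3) 2.92 × 0.0429 × 7.4 × 0.883 = 0.81853
Highest is cycle (2) at 0.9550 (≤1, no arbitrage).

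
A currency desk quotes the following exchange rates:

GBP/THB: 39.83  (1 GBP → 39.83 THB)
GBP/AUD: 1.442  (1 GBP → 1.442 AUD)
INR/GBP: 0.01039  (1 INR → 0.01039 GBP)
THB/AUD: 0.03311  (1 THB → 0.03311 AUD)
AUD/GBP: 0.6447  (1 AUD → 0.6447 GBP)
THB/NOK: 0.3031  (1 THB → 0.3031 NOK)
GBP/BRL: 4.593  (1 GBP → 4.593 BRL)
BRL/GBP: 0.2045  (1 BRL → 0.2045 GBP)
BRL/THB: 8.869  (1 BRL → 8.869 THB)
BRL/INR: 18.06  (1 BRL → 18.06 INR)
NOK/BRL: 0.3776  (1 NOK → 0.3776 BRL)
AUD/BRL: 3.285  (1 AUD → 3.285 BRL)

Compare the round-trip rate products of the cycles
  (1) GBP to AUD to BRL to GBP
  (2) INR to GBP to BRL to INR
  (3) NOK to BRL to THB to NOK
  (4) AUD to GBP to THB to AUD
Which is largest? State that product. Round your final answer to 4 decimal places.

1.0151

(1) 1.442 × 3.285 × 0.2045 = 0.96871
(2) 0.01039 × 4.593 × 18.06 = 0.86185
(3) 0.3776 × 8.869 × 0.3031 = 1.01506
(4) 0.6447 × 39.83 × 0.03311 = 0.85021
Highest is cycle (3) at 1.0151 (>1, arbitrage).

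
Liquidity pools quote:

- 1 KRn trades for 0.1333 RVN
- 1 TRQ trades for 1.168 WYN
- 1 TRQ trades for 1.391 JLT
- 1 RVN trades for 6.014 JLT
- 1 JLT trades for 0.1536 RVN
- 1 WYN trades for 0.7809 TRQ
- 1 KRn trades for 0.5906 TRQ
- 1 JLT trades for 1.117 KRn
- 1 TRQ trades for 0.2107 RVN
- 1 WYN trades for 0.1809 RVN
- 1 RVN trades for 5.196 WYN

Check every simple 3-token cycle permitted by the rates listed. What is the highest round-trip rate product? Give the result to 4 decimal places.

0.9176

TRQ→JLT→KRn→TRQ: 1.391 × 1.117 × 0.5906 = 0.91764
RVN→JLT→KRn→RVN: 6.014 × 1.117 × 0.1333 = 0.89546
TRQ→RVN→WYN→TRQ: 0.2107 × 5.196 × 0.7809 = 0.85493
Maximum is TRQ→JLT→KRn→TRQ at 0.9176; no arbitrage — every cycle loses value.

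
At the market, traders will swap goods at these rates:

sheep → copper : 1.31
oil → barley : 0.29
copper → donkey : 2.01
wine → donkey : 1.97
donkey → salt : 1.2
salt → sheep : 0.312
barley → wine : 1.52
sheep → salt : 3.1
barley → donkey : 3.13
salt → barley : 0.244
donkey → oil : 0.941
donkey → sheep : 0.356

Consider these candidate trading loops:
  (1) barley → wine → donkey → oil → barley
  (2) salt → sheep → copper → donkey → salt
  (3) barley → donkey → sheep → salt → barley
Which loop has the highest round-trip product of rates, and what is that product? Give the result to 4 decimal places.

(1) 1.52 × 1.97 × 0.941 × 0.29 = 0.81714
(2) 0.312 × 1.31 × 2.01 × 1.2 = 0.98583
(3) 3.13 × 0.356 × 3.1 × 0.244 = 0.84284
Highest is cycle (2) at 0.9858 (≤1, no arbitrage).

0.9858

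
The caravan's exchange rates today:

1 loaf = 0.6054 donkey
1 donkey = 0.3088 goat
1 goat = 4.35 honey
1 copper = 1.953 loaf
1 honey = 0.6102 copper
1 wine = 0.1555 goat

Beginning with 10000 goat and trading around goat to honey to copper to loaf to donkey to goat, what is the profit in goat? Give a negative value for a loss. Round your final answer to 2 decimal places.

-308.67

10000 goat × 4.35 = 43500 honey
43500 honey × 0.6102 = 26543.7 copper
26543.7 copper × 1.953 = 51839.8461 loaf
51839.8461 loaf × 0.6054 = 31383.84282894 donkey
31383.84282894 donkey × 0.3088 = 9691.330665576672 goat
Net change: 9691.330665576672 − 10000 = -308.669334423328 goat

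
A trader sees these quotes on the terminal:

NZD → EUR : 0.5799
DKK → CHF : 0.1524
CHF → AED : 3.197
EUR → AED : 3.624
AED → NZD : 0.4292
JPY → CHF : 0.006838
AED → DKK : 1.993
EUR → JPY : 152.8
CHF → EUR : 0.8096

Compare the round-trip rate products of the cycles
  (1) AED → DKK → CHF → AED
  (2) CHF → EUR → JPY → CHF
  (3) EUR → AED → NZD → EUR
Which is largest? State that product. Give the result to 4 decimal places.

(1) 1.993 × 0.1524 × 3.197 = 0.97104
(2) 0.8096 × 152.8 × 0.006838 = 0.84591
(3) 3.624 × 0.4292 × 0.5799 = 0.90199
Highest is cycle (1) at 0.9710 (≤1, no arbitrage).

0.9710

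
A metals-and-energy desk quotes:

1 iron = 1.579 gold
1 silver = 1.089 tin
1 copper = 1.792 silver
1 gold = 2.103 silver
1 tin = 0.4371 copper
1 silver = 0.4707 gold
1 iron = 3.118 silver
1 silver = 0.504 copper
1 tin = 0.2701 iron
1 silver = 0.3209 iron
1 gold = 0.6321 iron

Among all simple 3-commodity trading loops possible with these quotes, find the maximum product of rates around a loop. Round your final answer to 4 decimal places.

silver→iron→gold→silver: 0.3209 × 1.579 × 2.103 = 1.06559
silver→gold→iron→silver: 0.4707 × 0.6321 × 3.118 = 0.92770
tin→iron→silver→tin: 0.2701 × 3.118 × 1.089 = 0.91713
copper→silver→tin→copper: 1.792 × 1.089 × 0.4371 = 0.85300
Maximum is silver→iron→gold→silver at 1.0656; arbitrage exists.

1.0656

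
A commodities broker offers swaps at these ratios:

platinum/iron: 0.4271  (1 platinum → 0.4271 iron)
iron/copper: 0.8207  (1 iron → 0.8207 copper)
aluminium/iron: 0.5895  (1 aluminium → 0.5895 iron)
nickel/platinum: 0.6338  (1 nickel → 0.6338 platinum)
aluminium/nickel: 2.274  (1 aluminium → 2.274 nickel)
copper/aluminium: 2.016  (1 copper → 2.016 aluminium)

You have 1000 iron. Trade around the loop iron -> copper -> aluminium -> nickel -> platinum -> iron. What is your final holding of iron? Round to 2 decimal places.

1000 iron × 0.8207 = 820.7 copper
820.7 copper × 2.016 = 1654.5312 aluminium
1654.5312 aluminium × 2.274 = 3762.4039488 nickel
3762.4039488 nickel × 0.6338 = 2384.61162274944 platinum
2384.61162274944 platinum × 0.4271 = 1018.467624076285824 iron

1018.47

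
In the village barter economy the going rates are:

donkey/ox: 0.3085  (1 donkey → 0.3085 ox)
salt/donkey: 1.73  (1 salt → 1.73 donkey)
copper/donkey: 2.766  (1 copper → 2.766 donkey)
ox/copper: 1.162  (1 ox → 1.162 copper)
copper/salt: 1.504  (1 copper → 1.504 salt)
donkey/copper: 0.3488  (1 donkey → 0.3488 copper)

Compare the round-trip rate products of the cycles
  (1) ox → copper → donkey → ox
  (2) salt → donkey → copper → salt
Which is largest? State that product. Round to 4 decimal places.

0.9915

(1) 1.162 × 2.766 × 0.3085 = 0.99155
(2) 1.73 × 0.3488 × 1.504 = 0.90755
Highest is cycle (1) at 0.9915 (≤1, no arbitrage).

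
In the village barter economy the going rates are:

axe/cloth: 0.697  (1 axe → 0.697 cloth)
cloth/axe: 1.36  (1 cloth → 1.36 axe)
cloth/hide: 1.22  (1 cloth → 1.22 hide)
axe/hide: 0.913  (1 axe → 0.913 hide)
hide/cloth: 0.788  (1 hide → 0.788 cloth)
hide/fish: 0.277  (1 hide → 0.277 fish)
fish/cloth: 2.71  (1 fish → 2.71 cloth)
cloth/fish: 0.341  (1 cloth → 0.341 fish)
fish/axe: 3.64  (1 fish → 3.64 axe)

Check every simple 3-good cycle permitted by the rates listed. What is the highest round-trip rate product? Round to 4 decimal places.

0.9784

hide→cloth→axe→hide: 0.788 × 1.36 × 0.913 = 0.97844
hide→fish→axe→hide: 0.277 × 3.64 × 0.913 = 0.92056
hide→fish→cloth→hide: 0.277 × 2.71 × 1.22 = 0.91582
axe→cloth→fish→axe: 0.697 × 0.341 × 3.64 = 0.86514
Maximum is hide→cloth→axe→hide at 0.9784; no arbitrage — every cycle loses value.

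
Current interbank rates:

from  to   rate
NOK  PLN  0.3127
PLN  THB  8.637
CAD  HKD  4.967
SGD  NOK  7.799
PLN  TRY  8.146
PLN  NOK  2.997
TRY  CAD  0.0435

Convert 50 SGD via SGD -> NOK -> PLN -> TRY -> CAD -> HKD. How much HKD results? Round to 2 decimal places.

214.62

50 SGD × 7.799 = 389.95 NOK
389.95 NOK × 0.3127 = 121.937365 PLN
121.937365 PLN × 8.146 = 993.30177529 TRY
993.30177529 TRY × 0.0435 = 43.208627225115 CAD
43.208627225115 CAD × 4.967 = 214.617251427146205 HKD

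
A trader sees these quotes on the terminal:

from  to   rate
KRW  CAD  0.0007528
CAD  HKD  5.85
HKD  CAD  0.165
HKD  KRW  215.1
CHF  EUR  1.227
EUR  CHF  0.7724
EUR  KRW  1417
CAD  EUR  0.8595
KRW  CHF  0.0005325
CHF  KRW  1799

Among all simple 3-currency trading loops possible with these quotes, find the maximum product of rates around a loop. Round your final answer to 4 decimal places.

0.9473

KRW→CAD→HKD→KRW: 0.0007528 × 5.85 × 215.1 = 0.94727
KRW→CHF→EUR→KRW: 0.0005325 × 1.227 × 1417 = 0.92584
KRW→CAD→EUR→KRW: 0.0007528 × 0.8595 × 1417 = 0.91684
Maximum is KRW→CAD→HKD→KRW at 0.9473; no arbitrage — every cycle loses value.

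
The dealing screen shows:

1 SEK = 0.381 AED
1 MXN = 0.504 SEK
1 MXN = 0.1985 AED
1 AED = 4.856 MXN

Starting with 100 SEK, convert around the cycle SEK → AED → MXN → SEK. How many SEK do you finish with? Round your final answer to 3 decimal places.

100 SEK × 0.381 = 38.1 AED
38.1 AED × 4.856 = 185.0136 MXN
185.0136 MXN × 0.504 = 93.2468544 SEK

93.247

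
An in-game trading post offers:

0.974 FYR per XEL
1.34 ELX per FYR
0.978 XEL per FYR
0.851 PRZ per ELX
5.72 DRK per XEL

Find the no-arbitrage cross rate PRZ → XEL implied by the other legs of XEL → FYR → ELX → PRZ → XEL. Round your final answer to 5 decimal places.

0.90034

Known legs of the cycle: 0.974 × 1.34 × 0.851 = 1.11069116
For no arbitrage the full-cycle product must be 1, so the missing rate is 1 / 1.11069116 ≈ 0.9003403.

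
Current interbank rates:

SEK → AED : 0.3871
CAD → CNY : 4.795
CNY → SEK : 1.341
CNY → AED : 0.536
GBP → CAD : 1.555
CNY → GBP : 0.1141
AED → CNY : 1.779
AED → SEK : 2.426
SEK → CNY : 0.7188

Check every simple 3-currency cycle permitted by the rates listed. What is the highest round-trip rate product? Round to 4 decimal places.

CNY→AED→SEK→CNY: 0.536 × 2.426 × 0.7188 = 0.93468
CNY→SEK→AED→CNY: 1.341 × 0.3871 × 1.779 = 0.92348
GBP→CAD→CNY→GBP: 1.555 × 4.795 × 0.1141 = 0.85076
Maximum is CNY→AED→SEK→CNY at 0.9347; no arbitrage — every cycle loses value.

0.9347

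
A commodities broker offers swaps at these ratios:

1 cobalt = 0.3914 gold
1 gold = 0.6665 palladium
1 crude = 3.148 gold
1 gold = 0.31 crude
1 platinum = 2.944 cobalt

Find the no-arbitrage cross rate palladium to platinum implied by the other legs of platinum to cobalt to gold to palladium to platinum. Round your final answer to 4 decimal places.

1.3021

Known legs of the cycle: 2.944 × 0.3914 × 0.6665 = 0.7679956864
For no arbitrage the full-cycle product must be 1, so the missing rate is 1 / 0.7679956864 ≈ 1.302091.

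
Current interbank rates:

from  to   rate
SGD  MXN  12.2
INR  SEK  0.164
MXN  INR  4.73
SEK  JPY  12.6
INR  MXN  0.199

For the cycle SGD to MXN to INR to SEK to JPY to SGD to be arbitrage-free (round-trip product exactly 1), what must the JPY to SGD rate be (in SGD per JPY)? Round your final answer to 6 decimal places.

0.008386

Known legs of the cycle: 12.2 × 4.73 × 0.164 × 12.6 = 119.2436784
For no arbitrage the full-cycle product must be 1, so the missing rate is 1 / 119.2436784 ≈ 0.00838619.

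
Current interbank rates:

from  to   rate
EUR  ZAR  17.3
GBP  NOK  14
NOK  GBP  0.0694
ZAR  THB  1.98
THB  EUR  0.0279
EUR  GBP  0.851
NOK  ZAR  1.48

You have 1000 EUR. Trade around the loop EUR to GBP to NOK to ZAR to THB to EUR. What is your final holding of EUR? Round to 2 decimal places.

1000 EUR × 0.851 = 851 GBP
851 GBP × 14 = 11914 NOK
11914 NOK × 1.48 = 17632.72 ZAR
17632.72 ZAR × 1.98 = 34912.7856 THB
34912.7856 THB × 0.0279 = 974.06671824 EUR

974.07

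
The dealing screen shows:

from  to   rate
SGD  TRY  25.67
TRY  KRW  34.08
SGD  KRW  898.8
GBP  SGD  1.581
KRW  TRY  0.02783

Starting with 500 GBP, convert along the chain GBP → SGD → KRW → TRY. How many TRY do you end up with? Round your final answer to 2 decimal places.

500 GBP × 1.581 = 790.5 SGD
790.5 SGD × 898.8 = 710501.4 KRW
710501.4 KRW × 0.02783 = 19773.253962 TRY

19773.25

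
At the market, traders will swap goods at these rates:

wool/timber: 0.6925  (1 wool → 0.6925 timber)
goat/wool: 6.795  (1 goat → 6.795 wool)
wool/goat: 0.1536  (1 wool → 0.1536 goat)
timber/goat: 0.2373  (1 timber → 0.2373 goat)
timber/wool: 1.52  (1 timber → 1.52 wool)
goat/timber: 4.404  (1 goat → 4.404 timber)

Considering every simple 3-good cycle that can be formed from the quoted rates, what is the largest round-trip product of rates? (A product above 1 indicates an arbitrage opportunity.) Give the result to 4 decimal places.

timber→goat→wool→timber: 0.2373 × 6.795 × 0.6925 = 1.11662
timber→wool→goat→timber: 1.52 × 0.1536 × 4.404 = 1.02821
Maximum is timber→goat→wool→timber at 1.1166; arbitrage exists.

1.1166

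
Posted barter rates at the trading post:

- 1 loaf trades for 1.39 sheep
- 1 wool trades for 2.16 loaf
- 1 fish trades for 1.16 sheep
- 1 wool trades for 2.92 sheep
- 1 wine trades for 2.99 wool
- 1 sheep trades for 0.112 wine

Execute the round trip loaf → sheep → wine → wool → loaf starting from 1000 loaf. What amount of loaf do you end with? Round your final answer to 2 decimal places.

1005.44

1000 loaf × 1.39 = 1390 sheep
1390 sheep × 0.112 = 155.68 wine
155.68 wine × 2.99 = 465.4832 wool
465.4832 wool × 2.16 = 1005.443712 loaf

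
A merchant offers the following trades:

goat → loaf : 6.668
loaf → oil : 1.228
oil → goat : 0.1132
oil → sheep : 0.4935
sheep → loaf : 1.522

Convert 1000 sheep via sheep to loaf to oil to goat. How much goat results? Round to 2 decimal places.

1000 sheep × 1.522 = 1522 loaf
1522 loaf × 1.228 = 1869.016 oil
1869.016 oil × 0.1132 = 211.5726112 goat

211.57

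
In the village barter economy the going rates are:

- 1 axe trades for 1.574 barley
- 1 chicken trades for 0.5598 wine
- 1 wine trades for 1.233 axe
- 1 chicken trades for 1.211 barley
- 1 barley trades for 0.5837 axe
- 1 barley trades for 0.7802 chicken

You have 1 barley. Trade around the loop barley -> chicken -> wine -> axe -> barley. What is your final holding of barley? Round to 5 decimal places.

1 barley × 0.7802 = 0.7802 chicken
0.7802 chicken × 0.5598 = 0.43675596 wine
0.43675596 wine × 1.233 = 0.53852009868 axe
0.53852009868 axe × 1.574 = 0.84763063532232 barley

0.84763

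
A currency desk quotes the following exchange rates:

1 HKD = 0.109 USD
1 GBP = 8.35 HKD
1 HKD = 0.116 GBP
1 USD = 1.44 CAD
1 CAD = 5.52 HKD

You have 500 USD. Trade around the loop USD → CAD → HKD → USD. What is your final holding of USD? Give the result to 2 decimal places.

500 USD × 1.44 = 720 CAD
720 CAD × 5.52 = 3974.4 HKD
3974.4 HKD × 0.109 = 433.2096 USD

433.21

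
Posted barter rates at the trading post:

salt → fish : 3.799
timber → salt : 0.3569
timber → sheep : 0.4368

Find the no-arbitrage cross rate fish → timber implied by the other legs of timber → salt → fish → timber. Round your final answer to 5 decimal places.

Known legs of the cycle: 0.3569 × 3.799 = 1.3558631
For no arbitrage the full-cycle product must be 1, so the missing rate is 1 / 1.3558631 ≈ 0.7375376.

0.73754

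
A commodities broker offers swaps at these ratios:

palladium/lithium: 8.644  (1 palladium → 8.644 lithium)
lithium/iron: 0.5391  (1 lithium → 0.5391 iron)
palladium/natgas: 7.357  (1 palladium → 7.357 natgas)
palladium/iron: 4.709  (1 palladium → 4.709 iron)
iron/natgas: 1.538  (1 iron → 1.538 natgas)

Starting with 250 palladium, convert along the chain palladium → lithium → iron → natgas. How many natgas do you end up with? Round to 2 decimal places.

250 palladium × 8.644 = 2161 lithium
2161 lithium × 0.5391 = 1164.9951 iron
1164.9951 iron × 1.538 = 1791.7624638 natgas

1791.76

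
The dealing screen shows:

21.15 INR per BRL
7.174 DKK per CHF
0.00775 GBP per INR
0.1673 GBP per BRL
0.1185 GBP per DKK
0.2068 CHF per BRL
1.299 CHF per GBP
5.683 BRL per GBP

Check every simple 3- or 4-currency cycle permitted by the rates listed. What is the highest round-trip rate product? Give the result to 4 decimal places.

CHF→DKK→GBP→CHF: 7.174 × 0.1185 × 1.299 = 1.10430
CHF→DKK→GBP→BRL→CHF: 7.174 × 0.1185 × 5.683 × 0.2068 = 0.99910
INR→GBP→BRL→INR: 0.00775 × 5.683 × 21.15 = 0.93151
Maximum is CHF→DKK→GBP→CHF at 1.1043; arbitrage exists.

1.1043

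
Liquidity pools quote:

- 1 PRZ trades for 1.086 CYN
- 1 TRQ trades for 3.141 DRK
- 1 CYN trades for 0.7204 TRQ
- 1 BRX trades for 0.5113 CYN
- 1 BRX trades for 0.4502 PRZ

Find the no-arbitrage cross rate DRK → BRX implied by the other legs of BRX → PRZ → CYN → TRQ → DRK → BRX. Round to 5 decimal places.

Known legs of the cycle: 0.4502 × 1.086 × 0.7204 × 3.141 = 1.10631030171408
For no arbitrage the full-cycle product must be 1, so the missing rate is 1 / 1.10631030171408 ≈ 0.9039055.

0.90391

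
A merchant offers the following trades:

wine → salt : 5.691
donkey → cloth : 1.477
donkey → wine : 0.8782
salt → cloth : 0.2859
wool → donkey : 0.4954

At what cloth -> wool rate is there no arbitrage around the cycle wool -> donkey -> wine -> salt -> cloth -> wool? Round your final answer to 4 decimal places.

1.4127

Known legs of the cycle: 0.4954 × 0.8782 × 5.691 × 0.2859 = 0.707867830489932
For no arbitrage the full-cycle product must be 1, so the missing rate is 1 / 0.707867830489932 ≈ 1.412693.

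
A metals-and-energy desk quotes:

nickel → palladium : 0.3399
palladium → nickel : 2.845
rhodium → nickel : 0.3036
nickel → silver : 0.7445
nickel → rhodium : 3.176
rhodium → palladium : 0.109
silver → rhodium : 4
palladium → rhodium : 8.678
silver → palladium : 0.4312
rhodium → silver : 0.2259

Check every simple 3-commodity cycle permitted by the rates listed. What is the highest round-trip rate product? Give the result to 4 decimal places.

0.9849

nickel→rhodium→palladium→nickel: 3.176 × 0.109 × 2.845 = 0.98489
nickel→silver→palladium→nickel: 0.7445 × 0.4312 × 2.845 = 0.91333
nickel→silver→rhodium→nickel: 0.7445 × 4 × 0.3036 = 0.90412
nickel→palladium→rhodium→nickel: 0.3399 × 8.678 × 0.3036 = 0.89551
silver→palladium→rhodium→silver: 0.4312 × 8.678 × 0.2259 = 0.84531
Maximum is nickel→rhodium→palladium→nickel at 0.9849; no arbitrage — every cycle loses value.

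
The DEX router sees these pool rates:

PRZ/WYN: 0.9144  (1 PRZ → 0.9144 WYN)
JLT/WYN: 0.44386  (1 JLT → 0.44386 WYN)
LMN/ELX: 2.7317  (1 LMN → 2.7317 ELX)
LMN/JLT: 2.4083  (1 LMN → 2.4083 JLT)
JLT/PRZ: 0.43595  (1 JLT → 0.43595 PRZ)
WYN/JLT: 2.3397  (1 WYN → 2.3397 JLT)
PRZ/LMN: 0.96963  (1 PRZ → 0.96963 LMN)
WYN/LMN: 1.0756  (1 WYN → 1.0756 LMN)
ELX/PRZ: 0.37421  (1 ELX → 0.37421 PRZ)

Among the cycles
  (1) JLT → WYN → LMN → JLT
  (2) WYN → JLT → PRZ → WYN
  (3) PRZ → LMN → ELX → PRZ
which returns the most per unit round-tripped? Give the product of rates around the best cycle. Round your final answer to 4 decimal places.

1.1498

(1) 0.44386 × 1.0756 × 2.4083 = 1.14976
(2) 2.3397 × 0.43595 × 0.9144 = 0.93268
(3) 0.96963 × 2.7317 × 0.37421 = 0.99118
Highest is cycle (1) at 1.1498 (>1, arbitrage).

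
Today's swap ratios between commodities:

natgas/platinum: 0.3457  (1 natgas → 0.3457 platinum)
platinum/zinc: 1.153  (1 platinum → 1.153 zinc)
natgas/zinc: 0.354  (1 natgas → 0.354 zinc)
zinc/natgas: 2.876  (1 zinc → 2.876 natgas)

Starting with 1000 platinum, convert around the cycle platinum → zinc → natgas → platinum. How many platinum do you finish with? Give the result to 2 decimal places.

1146.35

1000 platinum × 1.153 = 1153 zinc
1153 zinc × 2.876 = 3316.028 natgas
3316.028 natgas × 0.3457 = 1146.3508796 platinum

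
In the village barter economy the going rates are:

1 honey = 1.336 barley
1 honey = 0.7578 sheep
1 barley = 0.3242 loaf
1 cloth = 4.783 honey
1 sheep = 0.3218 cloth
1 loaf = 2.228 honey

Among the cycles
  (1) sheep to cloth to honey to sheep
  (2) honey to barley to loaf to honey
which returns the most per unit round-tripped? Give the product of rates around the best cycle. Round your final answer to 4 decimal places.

1.1664

(1) 0.3218 × 4.783 × 0.7578 = 1.16638
(2) 1.336 × 0.3242 × 2.228 = 0.96502
Highest is cycle (1) at 1.1664 (>1, arbitrage).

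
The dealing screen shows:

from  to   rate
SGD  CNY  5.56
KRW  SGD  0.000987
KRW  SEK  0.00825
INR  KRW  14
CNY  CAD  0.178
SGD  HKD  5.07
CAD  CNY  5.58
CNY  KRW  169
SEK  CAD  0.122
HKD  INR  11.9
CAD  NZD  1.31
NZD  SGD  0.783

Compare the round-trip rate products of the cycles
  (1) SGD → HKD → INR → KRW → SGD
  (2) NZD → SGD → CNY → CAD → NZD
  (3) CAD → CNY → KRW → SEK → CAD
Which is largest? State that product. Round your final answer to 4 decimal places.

1.0151

(1) 5.07 × 11.9 × 14 × 0.000987 = 0.83368
(2) 0.783 × 5.56 × 0.178 × 1.31 = 1.01514
(3) 5.58 × 169 × 0.00825 × 0.122 = 0.94915
Highest is cycle (2) at 1.0151 (>1, arbitrage).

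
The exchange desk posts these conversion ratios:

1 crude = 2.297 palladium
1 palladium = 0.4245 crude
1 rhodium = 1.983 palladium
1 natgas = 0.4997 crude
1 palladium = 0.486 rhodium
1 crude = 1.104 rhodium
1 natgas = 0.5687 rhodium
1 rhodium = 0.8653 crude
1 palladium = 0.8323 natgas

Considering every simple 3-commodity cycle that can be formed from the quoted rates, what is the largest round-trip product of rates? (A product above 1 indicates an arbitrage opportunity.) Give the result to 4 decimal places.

0.9660

palladium→rhodium→crude→palladium: 0.486 × 0.8653 × 2.297 = 0.96597
palladium→natgas→crude→palladium: 0.8323 × 0.4997 × 2.297 = 0.95532
palladium→natgas→rhodium→palladium: 0.8323 × 0.5687 × 1.983 = 0.93861
palladium→crude→rhodium→palladium: 0.4245 × 1.104 × 1.983 = 0.92933
Maximum is palladium→rhodium→crude→palladium at 0.9660; no arbitrage — every cycle loses value.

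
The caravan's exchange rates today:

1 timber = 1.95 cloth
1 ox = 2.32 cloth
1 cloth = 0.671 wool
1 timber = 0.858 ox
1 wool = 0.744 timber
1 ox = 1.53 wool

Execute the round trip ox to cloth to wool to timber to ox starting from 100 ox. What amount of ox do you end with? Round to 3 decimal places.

100 ox × 2.32 = 232 cloth
232 cloth × 0.671 = 155.672 wool
155.672 wool × 0.744 = 115.819968 timber
115.819968 timber × 0.858 = 99.373532544 ox

99.374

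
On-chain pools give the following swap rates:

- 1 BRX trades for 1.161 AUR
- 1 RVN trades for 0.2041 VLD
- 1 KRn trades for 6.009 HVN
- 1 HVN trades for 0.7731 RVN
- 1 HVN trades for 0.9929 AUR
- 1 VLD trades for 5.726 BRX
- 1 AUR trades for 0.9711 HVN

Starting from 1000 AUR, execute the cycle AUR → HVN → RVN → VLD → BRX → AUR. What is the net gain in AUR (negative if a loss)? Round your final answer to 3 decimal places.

1000 AUR × 0.9711 = 971.1 HVN
971.1 HVN × 0.7731 = 750.75741 RVN
750.75741 RVN × 0.2041 = 153.229587381 VLD
153.229587381 VLD × 5.726 = 877.392617343606 BRX
877.392617343606 BRX × 1.161 = 1018.652828735926566 AUR
Net change: 1018.652828735926566 − 1000 = 18.652828735926566 AUR

18.653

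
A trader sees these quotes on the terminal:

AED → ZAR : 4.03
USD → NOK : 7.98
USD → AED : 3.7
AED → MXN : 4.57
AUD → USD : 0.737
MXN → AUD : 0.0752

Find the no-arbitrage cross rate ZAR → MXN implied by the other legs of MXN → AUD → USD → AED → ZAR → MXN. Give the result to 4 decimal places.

1.2101

Known legs of the cycle: 0.0752 × 0.737 × 3.7 × 4.03 = 0.8264034064
For no arbitrage the full-cycle product must be 1, so the missing rate is 1 / 0.8264034064 ≈ 1.210063.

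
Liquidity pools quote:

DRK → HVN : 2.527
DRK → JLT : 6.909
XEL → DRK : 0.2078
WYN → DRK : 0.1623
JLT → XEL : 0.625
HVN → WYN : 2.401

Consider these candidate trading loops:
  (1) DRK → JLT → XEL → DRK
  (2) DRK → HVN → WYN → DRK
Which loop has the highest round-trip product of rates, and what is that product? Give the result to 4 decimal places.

(1) 6.909 × 0.625 × 0.2078 = 0.89731
(2) 2.527 × 2.401 × 0.1623 = 0.98473
Highest is cycle (2) at 0.9847 (≤1, no arbitrage).

0.9847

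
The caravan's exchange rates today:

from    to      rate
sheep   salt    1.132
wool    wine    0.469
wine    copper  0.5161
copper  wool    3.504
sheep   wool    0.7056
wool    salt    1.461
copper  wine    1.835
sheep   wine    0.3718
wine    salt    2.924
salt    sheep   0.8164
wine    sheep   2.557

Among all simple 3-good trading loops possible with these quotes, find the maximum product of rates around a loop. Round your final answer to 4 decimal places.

0.8875

sheep→wine→salt→sheep: 0.3718 × 2.924 × 0.8164 = 0.88754
wool→wine→copper→wool: 0.469 × 0.5161 × 3.504 = 0.84815
wool→wine→sheep→wool: 0.469 × 2.557 × 0.7056 = 0.84618
wool→salt→sheep→wool: 1.461 × 0.8164 × 0.7056 = 0.84161
Maximum is sheep→wine→salt→sheep at 0.8875; no arbitrage — every cycle loses value.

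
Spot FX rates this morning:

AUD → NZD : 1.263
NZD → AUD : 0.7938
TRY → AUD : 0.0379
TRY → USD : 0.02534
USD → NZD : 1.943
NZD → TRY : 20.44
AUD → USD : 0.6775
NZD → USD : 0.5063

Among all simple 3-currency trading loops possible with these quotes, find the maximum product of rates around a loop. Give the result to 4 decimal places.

1.0449

USD→NZD→AUD→USD: 1.943 × 0.7938 × 0.6775 = 1.04494
USD→NZD→TRY→USD: 1.943 × 20.44 × 0.02534 = 1.00638
AUD→NZD→TRY→AUD: 1.263 × 20.44 × 0.0379 = 0.97842
Maximum is USD→NZD→AUD→USD at 1.0449; arbitrage exists.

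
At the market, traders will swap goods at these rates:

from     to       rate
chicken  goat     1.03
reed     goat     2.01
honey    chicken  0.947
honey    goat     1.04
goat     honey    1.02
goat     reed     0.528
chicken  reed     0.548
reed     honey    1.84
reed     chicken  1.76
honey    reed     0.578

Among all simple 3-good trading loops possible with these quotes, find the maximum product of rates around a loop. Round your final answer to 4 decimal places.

1.1850

goat→honey→reed→goat: 1.02 × 0.578 × 2.01 = 1.18502
goat→reed→honey→goat: 0.528 × 1.84 × 1.04 = 1.01038
goat→honey→chicken→goat: 1.02 × 0.947 × 1.03 = 0.99492
goat→reed→chicken→goat: 0.528 × 1.76 × 1.03 = 0.95716
honey→chicken→reed→honey: 0.947 × 0.548 × 1.84 = 0.95488
Maximum is goat→honey→reed→goat at 1.1850; arbitrage exists.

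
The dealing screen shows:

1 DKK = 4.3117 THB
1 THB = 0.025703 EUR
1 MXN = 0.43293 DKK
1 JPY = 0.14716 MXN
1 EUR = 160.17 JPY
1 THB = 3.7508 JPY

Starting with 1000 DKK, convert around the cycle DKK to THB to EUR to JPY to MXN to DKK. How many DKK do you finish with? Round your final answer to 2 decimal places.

1130.89

1000 DKK × 4.3117 = 4311.7 THB
4311.7 THB × 0.025703 = 110.8236251 EUR
110.8236251 EUR × 160.17 = 17750.620032267 JPY
17750.620032267 JPY × 0.14716 = 2612.18124394841172 MXN
2612.18124394841172 MXN × 0.43293 = 1130.8916259425858859396 DKK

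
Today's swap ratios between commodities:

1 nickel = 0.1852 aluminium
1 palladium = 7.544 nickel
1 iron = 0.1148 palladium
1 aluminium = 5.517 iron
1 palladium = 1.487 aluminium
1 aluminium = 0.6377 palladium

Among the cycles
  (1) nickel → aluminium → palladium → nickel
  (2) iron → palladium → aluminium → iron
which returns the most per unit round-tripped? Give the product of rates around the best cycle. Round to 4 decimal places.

0.9418

(1) 0.1852 × 0.6377 × 7.544 = 0.89096
(2) 0.1148 × 1.487 × 5.517 = 0.94179
Highest is cycle (2) at 0.9418 (≤1, no arbitrage).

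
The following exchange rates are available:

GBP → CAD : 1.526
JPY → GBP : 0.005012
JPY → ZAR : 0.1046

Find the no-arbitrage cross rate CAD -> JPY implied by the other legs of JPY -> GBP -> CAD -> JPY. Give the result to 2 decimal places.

130.75

Known legs of the cycle: 0.005012 × 1.526 = 0.007648312
For no arbitrage the full-cycle product must be 1, so the missing rate is 1 / 0.007648312 ≈ 130.7478.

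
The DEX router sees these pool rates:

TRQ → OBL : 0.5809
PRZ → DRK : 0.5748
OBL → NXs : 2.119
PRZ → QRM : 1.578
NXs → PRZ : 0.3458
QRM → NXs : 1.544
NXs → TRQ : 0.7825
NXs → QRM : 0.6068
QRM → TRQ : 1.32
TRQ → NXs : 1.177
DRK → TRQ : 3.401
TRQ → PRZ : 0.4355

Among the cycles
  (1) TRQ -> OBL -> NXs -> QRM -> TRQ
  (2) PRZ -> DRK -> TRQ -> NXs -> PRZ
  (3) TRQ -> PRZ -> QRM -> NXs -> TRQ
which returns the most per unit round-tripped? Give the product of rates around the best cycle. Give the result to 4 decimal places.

0.9859

(1) 0.5809 × 2.119 × 0.6068 × 1.32 = 0.98594
(2) 0.5748 × 3.401 × 1.177 × 0.3458 = 0.79566
(3) 0.4355 × 1.578 × 1.544 × 0.7825 = 0.83028
Highest is cycle (1) at 0.9859 (≤1, no arbitrage).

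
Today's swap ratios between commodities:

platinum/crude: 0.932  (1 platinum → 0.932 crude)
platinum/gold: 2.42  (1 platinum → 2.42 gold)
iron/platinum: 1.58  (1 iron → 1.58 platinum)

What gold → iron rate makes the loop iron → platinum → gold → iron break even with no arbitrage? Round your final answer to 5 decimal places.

0.26153

Known legs of the cycle: 1.58 × 2.42 = 3.8236
For no arbitrage the full-cycle product must be 1, so the missing rate is 1 / 3.8236 ≈ 0.2615336.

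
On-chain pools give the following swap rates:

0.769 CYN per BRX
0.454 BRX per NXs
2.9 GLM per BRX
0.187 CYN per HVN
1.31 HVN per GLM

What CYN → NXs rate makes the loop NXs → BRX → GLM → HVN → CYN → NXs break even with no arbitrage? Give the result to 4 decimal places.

3.1005

Known legs of the cycle: 0.454 × 2.9 × 1.31 × 0.187 = 0.322527502
For no arbitrage the full-cycle product must be 1, so the missing rate is 1 / 0.322527502 ≈ 3.100511.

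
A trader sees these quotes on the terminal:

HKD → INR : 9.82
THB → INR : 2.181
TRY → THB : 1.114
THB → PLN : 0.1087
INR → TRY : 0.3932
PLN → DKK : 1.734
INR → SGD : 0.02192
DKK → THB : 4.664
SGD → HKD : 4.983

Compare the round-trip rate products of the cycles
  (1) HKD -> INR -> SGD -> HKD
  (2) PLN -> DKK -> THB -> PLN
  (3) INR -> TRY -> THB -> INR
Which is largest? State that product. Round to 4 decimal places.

(1) 9.82 × 0.02192 × 4.983 = 1.07261
(2) 1.734 × 4.664 × 0.1087 = 0.87910
(3) 0.3932 × 1.114 × 2.181 = 0.95533
Highest is cycle (1) at 1.0726 (>1, arbitrage).

1.0726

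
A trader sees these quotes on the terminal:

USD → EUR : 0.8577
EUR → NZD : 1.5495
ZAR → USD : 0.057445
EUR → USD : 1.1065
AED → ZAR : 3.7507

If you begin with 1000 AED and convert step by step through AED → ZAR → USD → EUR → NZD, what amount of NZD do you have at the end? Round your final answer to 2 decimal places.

1000 AED × 3.7507 = 3750.7 ZAR
3750.7 ZAR × 0.057445 = 215.4589615 USD
215.4589615 USD × 0.8577 = 184.79915127855 EUR
184.79915127855 EUR × 1.5495 = 286.346284906113225 NZD

286.35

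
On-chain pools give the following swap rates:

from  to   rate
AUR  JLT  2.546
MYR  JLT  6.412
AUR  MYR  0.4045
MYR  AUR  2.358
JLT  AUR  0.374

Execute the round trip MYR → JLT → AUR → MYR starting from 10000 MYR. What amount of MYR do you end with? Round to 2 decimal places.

9700.27

10000 MYR × 6.412 = 64120 JLT
64120 JLT × 0.374 = 23980.88 AUR
23980.88 AUR × 0.4045 = 9700.26596 MYR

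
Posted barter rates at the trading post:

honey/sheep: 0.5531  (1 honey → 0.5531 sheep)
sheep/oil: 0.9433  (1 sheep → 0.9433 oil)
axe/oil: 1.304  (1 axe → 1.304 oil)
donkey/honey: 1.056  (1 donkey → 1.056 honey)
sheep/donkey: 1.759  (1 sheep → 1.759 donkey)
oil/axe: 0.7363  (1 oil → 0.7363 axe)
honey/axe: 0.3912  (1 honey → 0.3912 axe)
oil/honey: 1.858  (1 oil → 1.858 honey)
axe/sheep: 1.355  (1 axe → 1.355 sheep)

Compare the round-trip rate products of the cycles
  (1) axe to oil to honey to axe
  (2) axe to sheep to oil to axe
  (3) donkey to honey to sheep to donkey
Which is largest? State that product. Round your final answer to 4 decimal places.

1.0274

(1) 1.304 × 1.858 × 0.3912 = 0.94781
(2) 1.355 × 0.9433 × 0.7363 = 0.94112
(3) 1.056 × 0.5531 × 1.759 = 1.02739
Highest is cycle (3) at 1.0274 (>1, arbitrage).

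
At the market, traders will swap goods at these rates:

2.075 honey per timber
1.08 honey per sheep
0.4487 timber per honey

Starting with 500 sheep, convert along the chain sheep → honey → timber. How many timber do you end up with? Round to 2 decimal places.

242.30

500 sheep × 1.08 = 540 honey
540 honey × 0.4487 = 242.298 timber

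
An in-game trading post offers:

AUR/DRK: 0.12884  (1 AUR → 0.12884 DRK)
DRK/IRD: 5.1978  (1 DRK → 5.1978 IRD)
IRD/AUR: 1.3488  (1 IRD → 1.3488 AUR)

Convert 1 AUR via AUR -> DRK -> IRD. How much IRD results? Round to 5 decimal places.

1 AUR × 0.12884 = 0.12884 DRK
0.12884 DRK × 5.1978 = 0.669684552 IRD

0.66968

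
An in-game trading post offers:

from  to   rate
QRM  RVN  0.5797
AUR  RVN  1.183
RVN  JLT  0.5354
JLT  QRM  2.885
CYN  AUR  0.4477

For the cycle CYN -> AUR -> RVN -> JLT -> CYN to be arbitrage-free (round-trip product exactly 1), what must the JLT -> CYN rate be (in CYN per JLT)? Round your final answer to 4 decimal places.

3.5265

Known legs of the cycle: 0.4477 × 1.183 × 0.5354 = 0.28356342014
For no arbitrage the full-cycle product must be 1, so the missing rate is 1 / 0.28356342014 ≈ 3.526548.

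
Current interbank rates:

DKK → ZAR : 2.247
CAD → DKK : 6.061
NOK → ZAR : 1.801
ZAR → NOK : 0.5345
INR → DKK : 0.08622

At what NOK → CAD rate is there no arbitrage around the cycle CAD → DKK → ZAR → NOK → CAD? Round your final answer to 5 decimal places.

Known legs of the cycle: 6.061 × 2.247 × 0.5345 = 7.2793913115
For no arbitrage the full-cycle product must be 1, so the missing rate is 1 / 7.2793913115 ≈ 0.1373741.

0.13737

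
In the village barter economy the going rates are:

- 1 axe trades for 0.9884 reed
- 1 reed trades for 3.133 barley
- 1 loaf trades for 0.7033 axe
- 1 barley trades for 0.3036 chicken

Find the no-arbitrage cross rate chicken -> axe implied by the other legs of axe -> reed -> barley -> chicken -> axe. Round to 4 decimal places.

1.0637

Known legs of the cycle: 0.9884 × 3.133 × 0.3036 = 0.94014512592
For no arbitrage the full-cycle product must be 1, so the missing rate is 1 / 0.94014512592 ≈ 1.063666.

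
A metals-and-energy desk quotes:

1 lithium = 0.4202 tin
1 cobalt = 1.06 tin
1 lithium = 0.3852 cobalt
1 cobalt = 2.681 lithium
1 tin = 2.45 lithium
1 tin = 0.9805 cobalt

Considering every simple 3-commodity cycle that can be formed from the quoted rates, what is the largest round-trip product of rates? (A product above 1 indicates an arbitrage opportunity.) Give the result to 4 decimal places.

1.1046

cobalt→lithium→tin→cobalt: 2.681 × 0.4202 × 0.9805 = 1.10459
cobalt→tin→lithium→cobalt: 1.06 × 2.45 × 0.3852 = 1.00036
Maximum is cobalt→lithium→tin→cobalt at 1.1046; arbitrage exists.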